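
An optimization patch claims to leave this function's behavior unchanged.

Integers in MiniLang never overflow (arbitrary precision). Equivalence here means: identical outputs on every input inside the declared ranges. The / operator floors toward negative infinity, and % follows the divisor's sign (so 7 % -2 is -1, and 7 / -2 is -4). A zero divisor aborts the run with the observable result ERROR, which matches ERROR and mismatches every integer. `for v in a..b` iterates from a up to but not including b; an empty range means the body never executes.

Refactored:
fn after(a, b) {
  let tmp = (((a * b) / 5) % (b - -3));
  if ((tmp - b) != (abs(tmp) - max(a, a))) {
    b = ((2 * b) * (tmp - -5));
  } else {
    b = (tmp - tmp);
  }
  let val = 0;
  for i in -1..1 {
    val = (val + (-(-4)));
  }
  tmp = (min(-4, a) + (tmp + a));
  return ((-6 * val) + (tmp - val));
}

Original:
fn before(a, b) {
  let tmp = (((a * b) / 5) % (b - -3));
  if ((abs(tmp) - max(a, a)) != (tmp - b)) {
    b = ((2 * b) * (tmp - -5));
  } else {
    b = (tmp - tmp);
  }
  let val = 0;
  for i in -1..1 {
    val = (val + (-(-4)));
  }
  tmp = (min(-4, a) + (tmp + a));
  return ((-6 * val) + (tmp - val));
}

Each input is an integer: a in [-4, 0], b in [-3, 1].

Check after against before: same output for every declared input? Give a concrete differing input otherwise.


Side by side, the visible changes include: same computation, different form.
One worked example (a=-1, b=1) — before: tmp=3, then ((abs(tmp) - max(a, a)) != (tmp - b)) is true, then b=16, then val=0, then (i=-1), then val=4, then (i=0), then val=8, then tmp=-2, then returns -58; after: tmp=3, then ((tmp - b) != (abs(tmp) - max(a, a))) is true, then b=16, then val=0, then (i=-1), then val=4, then (i=0), then val=8, then tmp=-2, then returns -58; agreement on -58.
Across all 25 domain points the two functions coincide.
verdict: equivalent


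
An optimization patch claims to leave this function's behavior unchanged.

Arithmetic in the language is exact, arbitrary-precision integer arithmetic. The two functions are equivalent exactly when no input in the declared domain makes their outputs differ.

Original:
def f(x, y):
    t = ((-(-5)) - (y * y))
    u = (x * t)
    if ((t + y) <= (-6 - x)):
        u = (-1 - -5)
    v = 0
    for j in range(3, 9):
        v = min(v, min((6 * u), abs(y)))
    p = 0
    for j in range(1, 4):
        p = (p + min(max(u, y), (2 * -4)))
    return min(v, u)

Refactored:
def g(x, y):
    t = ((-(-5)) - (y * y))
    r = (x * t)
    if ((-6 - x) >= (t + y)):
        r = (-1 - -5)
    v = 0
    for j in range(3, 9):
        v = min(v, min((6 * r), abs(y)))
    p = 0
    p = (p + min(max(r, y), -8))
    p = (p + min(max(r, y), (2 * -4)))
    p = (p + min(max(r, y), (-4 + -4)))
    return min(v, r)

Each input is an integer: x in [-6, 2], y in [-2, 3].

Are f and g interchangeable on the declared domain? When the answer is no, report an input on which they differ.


This is a faithful refactor — comparison usage differs; also loop structure differs; also statement counts differ; also arithmetic usage differs; also min/max/abs usage differs; also constant usage differs; also local variable names differ, but the computed results match everywhere.
One worked example (x=2, y=3) — f: t=-4, then u=-8, then ((t + y) <= (-6 - x)) is false, then v=0, then (j=3), then v=-48, then (j=4), then v=-48, then (j=5), then v=-48, then (j=6), then v=-48, then (j=7), then v=-48, then (j=8), then v=-48, then p=0, then (j=1), then p=-8, then (j=2), then p=-16, then (j=3), then p=-24, then returns -48; g: t=-4, then r=-8, then ((-6 - x) >= (t + y)) is false, then v=0, then (j=3), then v=-48, then (j=4), then v=-48, then (j=5), then v=-48, then (j=6), then v=-48, then (j=7), then v=-48, then (j=8), then v=-48, then p=0, then p=-8, then p=-16, then p=-24, then returns -48; agreement on -48.
Sweeping the whole domain (54 inputs) finds no disagreement.
verdict: equivalent


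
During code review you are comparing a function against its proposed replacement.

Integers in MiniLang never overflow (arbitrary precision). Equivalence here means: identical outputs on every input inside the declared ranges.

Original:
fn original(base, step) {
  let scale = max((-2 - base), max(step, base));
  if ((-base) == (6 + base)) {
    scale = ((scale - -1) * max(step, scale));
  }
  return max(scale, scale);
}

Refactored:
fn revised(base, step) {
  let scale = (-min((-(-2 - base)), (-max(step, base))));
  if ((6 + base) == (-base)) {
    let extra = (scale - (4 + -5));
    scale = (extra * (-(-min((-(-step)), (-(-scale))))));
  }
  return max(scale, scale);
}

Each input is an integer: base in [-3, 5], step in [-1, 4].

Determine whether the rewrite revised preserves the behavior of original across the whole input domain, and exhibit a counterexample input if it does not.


Try base=-3, step=-1.
original: scale=1, then ((-base) == (6 + base)) is true, then scale=2, then returns 2
revised: scale=1, then ((6 + base) == (-base)) is true, then extra=2, then scale=-2, then returns -2
2 != -2, so the rewrite changes behavior.
verdict: not equivalent; witness: base=-3, step=-1


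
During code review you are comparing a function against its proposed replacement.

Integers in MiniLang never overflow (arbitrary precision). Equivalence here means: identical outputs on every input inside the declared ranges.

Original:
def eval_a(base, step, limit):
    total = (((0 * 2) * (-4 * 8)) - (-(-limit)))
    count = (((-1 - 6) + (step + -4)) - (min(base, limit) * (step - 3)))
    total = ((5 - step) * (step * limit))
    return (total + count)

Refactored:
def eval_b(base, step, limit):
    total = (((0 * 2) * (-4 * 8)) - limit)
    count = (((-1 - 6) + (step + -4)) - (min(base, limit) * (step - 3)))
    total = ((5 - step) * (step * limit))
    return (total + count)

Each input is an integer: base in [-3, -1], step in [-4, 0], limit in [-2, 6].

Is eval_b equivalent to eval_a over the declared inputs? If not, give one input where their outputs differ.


Side by side, the visible changes include: same computation, different form.
Spot check at base=-2, step=0, limit=-2 — eval_a: total=2, then count=-17, then total=0, then returns -17. eval_b: total=2, then count=-17, then total=0, then returns -17. Both give -17.
Checked all 135 inputs in the declared domain: the outputs agree on every one.
verdict: equivalent


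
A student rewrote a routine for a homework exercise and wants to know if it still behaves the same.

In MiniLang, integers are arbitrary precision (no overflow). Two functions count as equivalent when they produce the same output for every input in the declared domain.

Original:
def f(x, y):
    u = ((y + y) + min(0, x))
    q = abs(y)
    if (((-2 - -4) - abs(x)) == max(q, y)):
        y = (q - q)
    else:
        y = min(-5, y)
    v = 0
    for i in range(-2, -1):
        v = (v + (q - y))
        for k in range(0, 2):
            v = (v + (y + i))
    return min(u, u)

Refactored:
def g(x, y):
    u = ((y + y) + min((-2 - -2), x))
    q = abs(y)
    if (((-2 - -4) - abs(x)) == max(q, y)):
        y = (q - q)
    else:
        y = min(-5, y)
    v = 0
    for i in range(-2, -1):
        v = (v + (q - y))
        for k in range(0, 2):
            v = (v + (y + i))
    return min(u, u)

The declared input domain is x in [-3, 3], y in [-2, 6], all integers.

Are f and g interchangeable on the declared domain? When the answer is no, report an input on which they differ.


Side by side, the visible changes include: constant usage differs, and arithmetic usage differs.
Tracing x=-2, y=4: f: u := 6 | q := 4 | (((-2 - -4) - abs(x)) == max(q, y)): false | y := -5 | v := 0 | iter i=-2: | v := 9 | iter k=0: | v := 2 | iter k=1: | v := -5 | result 6 | g: u := 6 | q := 4 | (((-2 - -4) - abs(x)) == max(q, y)): false | y := -5 | v := 0 | iter i=-2: | v := 9 | iter k=0: | v := 2 | iter k=1: | v := -5 | result 6 — matching result 6.
Across all 63 domain points the two functions coincide.
verdict: equivalent


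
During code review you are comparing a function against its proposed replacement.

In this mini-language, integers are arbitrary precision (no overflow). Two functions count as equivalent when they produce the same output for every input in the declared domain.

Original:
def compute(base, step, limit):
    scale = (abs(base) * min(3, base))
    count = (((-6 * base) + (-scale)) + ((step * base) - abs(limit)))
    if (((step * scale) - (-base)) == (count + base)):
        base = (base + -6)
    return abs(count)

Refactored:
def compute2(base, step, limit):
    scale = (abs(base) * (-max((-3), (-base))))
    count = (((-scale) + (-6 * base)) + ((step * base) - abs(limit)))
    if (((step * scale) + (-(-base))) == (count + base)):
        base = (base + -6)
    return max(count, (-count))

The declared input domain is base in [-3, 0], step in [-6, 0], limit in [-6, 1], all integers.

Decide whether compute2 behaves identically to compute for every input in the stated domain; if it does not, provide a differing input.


This is a faithful refactor — arithmetic usage differs, min/max/abs usage differs, but the computed results match everywhere.
Tracing base=-2, step=-4, limit=-3: compute: scale = -4; count = 21; (((step * scale) - (-base)) == (count + base)) -> false; return 21 | compute2: scale = -4; count = 21; (((step * scale) + (-(-base))) == (count + base)) -> false; return 21 — matching result 21.
An exhaustive pass over the 224 declared inputs shows identical outputs.
verdict: equivalent


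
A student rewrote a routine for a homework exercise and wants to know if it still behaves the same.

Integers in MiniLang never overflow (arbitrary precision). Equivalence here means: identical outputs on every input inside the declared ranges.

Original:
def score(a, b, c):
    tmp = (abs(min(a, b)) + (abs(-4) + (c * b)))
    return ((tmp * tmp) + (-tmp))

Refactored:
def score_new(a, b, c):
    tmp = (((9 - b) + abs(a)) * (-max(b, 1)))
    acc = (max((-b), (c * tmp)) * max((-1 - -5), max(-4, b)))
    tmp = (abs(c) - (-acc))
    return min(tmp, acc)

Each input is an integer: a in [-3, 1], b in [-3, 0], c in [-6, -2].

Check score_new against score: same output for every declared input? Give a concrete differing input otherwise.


Take a=-3, b=-3, c=-6.
score: tmp=25, then returns 600
score_new: tmp=-15, then acc=360, then tmp=366, then returns 360
600 against 360: the behavior changed.
verdict: not equivalent; witness: a=-3, b=-3, c=-6


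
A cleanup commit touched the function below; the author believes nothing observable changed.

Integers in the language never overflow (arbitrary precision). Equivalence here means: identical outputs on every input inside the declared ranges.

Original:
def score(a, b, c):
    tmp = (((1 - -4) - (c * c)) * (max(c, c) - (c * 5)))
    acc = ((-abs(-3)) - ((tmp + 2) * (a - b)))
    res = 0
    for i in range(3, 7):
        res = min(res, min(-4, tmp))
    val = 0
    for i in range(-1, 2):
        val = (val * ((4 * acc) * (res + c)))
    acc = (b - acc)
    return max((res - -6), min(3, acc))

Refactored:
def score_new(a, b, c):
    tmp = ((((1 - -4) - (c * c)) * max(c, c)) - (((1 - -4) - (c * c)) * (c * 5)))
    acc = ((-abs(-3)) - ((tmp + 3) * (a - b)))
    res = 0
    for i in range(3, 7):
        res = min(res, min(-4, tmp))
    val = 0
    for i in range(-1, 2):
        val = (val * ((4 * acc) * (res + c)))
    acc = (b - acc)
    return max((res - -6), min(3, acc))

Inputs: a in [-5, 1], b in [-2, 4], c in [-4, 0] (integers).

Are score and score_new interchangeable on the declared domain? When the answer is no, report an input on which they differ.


Not equivalent: a=1, b=2, c=0 separates them (3 vs 2).
score: tmp becomes 0; next acc becomes -1; next res becomes 0; next at i=3:; next res becomes -4; next at i=4:; next res becomes -4; next at i=5:; next res becomes -4; next at i=6:; next res becomes -4; next val becomes 0; next at i=-1:; next val becomes 0; next at i=0:; next val becomes 0; next at i=1:; next val becomes 0; next acc becomes 3; next final value 3
score_new: tmp becomes 0; next acc becomes 0; next res becomes 0; next at i=3:; next res becomes -4; next at i=4:; next res becomes -4; next at i=5:; next res becomes -4; next at i=6:; next res becomes -4; next val becomes 0; next at i=-1:; next val becomes 0; next at i=0:; next val becomes 0; next at i=1:; next val becomes 0; next acc becomes 2; next final value 2
verdict: not equivalent; witness: a=1, b=2, c=0


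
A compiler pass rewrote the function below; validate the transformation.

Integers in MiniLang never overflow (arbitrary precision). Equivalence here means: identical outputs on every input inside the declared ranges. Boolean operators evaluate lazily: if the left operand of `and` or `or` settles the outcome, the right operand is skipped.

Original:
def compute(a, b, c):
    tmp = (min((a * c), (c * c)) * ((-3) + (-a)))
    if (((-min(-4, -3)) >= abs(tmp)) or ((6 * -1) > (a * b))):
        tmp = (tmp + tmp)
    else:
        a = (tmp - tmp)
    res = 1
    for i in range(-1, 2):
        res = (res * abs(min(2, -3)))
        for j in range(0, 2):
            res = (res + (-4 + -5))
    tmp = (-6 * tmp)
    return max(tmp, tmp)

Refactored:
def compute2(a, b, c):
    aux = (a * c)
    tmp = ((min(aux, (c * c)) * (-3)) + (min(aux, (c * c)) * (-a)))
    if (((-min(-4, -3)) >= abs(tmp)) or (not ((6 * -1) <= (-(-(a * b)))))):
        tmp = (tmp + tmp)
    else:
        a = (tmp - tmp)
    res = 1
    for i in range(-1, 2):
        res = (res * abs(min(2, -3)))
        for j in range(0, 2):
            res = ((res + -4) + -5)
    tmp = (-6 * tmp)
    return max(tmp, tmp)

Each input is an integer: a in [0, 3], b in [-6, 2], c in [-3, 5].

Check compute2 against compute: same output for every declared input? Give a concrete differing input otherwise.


Reading the diff, among the changes: local variable names differ; comparison usage differs; statement counts differ; min/max/abs usage differs; boolean connective usage differs; arithmetic usage differs.
Tracing a=3, b=-1, c=5: compute: tmp=-90, then (((-min(-4, -3)) >= abs(tmp)) or ((6 * -1) > (a * b))) is false, then a=0, then res=1, then (i=-1), then res=3, then (j=0), then res=-6, then (j=1), then res=-15, then (i=0), then res=-45, then (j=0), then res=-54, then (j=1), then res=-63, then (i=1), then res=-189, then (j=0), then res=-198, then (j=1), then res=-207, then tmp=540, then returns 540 | compute2: aux=15, then tmp=-90, then (((-min(-4, -3)) >= abs(tmp)) or (not ((6 * -1) <= (-(-(a * b)))))) is false, then a=0, then res=1, then (i=-1), then res=3, then (j=0), then res=-6, then (j=1), then res=-15, then (i=0), then res=-45, then (j=0), then res=-54, then (j=1), then res=-63, then (i=1), then res=-189, then (j=0), then res=-198, then (j=1), then res=-207, then tmp=540, then returns 540 — matching result 540.
Across all 324 domain points the two functions coincide.
verdict: equivalent


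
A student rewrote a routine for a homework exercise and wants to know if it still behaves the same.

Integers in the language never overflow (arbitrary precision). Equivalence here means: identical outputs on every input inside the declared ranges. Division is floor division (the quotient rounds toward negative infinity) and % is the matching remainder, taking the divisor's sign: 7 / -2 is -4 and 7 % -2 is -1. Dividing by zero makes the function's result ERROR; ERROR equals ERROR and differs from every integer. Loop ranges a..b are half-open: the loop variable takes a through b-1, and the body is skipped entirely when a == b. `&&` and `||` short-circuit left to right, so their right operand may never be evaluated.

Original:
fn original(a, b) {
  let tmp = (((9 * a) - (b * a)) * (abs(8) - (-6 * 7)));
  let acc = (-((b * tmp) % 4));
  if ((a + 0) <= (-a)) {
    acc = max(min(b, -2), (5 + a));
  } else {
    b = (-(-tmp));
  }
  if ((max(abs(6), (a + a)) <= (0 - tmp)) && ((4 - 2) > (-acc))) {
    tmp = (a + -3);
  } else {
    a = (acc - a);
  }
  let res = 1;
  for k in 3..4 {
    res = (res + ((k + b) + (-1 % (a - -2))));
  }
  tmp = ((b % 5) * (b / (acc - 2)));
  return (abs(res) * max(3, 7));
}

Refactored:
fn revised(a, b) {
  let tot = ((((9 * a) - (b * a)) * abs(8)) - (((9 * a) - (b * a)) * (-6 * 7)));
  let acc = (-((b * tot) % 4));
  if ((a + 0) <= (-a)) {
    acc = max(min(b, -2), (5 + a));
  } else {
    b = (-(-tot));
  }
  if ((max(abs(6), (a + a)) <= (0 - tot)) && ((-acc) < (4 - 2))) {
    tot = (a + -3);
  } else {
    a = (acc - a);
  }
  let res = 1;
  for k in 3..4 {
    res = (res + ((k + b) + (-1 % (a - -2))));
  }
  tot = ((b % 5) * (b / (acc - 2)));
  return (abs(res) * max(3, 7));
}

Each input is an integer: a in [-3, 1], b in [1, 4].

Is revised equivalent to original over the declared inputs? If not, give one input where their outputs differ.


Equivalent — the differences include arithmetic usage differs, and constant usage differs, and local variable names differ, and comparison usage differs, yet no declared input distinguishes the two.
Tracing a=0, b=3: original: tmp = 0; acc = 0; ((a + 0) <= (-a)) -> true; acc = 5; ((max(abs(6), (a + a)) <= (0 - tmp)) && ((4 - 2) > (-acc))) -> false; a = 5; res = 1; [k=3]; res = 13; tmp = 3; return 91 | revised: tot = 0; acc = 0; ((a + 0) <= (-a)) -> true; acc = 5; ((max(abs(6), (a + a)) <= (0 - tot)) && ((-acc) < (4 - 2))) -> false; a = 5; res = 1; [k=3]; res = 13; tot = 3; return 91 — matching result 91.
Across all 20 domain points the two functions coincide.
verdict: equivalent


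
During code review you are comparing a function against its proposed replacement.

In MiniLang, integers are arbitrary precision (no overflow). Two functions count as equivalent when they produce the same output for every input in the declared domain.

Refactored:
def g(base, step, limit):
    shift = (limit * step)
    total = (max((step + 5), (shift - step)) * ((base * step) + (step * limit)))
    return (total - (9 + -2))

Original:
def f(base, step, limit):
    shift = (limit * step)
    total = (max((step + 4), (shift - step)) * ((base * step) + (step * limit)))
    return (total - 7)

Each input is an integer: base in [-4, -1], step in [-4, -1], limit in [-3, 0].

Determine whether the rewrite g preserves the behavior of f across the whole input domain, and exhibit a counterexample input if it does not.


Try base=-4, step=-2, limit=0.
f: shift=0, then total=16, then returns 9
g: shift=0, then total=24, then returns 17
9 vs 17 — the two versions disagree here.
verdict: not equivalent; witness: base=-4, step=-2, limit=0


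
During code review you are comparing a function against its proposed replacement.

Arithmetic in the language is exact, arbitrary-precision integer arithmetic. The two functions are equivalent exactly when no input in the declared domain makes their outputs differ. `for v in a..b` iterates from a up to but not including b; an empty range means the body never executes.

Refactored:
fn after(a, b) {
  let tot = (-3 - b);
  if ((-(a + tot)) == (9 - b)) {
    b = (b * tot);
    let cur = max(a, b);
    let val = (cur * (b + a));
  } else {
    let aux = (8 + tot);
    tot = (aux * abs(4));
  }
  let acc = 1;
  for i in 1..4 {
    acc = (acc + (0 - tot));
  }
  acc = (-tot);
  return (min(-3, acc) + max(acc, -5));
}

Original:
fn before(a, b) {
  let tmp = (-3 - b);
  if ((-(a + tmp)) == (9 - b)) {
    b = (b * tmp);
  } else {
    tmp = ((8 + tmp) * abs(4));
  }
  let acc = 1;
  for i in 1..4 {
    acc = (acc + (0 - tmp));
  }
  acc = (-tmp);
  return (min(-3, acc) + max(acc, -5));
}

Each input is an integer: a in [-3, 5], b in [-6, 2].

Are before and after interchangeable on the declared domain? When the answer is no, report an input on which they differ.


Comparing the listings, the differences include: min/max/abs usage differs, local variable names differ, statement counts differ, arithmetic usage differs.
As a probe, take a=5, b=-5: before runs tmp = 2; ((-(a + tmp)) == (9 - b)) -> false; tmp = 40; acc = 1; [i=1]; acc = -39; [i=2]; acc = -79; [i=3]; acc = -119; acc = -40; return -45; after runs tot = 2; ((-(a + tot)) == (9 - b)) -> false; aux = 10; tot = 40; acc = 1; [i=1]; acc = -39; [i=2]; acc = -79; [i=3]; acc = -119; acc = -40; return -45; both end at -45.
Across all 81 domain points the two functions coincide.
verdict: equivalent


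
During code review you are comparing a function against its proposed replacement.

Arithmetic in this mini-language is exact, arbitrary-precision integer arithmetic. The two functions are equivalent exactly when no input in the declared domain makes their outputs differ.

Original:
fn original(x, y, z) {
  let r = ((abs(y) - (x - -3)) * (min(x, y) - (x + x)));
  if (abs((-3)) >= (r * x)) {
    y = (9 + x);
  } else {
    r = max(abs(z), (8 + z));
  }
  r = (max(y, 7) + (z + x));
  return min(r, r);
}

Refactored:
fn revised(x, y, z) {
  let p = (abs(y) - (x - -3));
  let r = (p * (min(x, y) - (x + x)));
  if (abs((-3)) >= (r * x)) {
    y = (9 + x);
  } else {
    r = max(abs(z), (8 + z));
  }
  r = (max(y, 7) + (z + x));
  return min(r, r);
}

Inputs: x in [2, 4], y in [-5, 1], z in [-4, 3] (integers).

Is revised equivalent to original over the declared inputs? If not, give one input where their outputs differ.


Comparing the listings, the differences include: statement counts differ, and local variable names differ.
Tracing x=3, y=-2, z=3: original: r=32, then (abs((-3)) >= (r * x)) is false, then r=11, then r=13, then returns 13 | revised: p=-4, then r=32, then (abs((-3)) >= (r * x)) is false, then r=11, then r=13, then returns 13 — matching result 13.
Sweeping the whole domain (168 inputs) finds no disagreement.
verdict: equivalent


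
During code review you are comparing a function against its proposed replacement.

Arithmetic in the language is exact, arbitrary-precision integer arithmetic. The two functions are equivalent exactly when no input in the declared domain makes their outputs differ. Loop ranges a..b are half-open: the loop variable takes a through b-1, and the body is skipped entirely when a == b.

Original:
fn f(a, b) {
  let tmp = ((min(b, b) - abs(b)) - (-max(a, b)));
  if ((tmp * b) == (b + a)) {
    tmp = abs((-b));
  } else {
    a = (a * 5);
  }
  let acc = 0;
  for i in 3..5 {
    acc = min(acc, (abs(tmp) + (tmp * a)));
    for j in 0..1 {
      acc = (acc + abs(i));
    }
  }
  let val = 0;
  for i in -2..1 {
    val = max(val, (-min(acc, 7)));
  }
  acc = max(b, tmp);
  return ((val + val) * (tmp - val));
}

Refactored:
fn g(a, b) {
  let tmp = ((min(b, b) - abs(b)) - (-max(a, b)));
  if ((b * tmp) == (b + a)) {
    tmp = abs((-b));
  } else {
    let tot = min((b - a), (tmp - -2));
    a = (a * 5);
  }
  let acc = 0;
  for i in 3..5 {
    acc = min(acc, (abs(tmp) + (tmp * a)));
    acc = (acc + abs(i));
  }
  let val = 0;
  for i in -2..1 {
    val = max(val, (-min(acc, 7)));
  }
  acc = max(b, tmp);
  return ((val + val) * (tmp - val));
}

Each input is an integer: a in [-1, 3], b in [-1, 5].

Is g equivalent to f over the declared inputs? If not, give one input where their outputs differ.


Reading the diff, among the changes: min/max/abs usage differs, local variable names differ, arithmetic usage differs, loop structure differs, constant usage differs.
Tracing a=3, b=3: f: tmp = 3; ((tmp * b) == (b + a)) -> false; a = 15; acc = 0; [i=3]; acc = 0; [j=0]; acc = 3; [i=4]; acc = 3; [j=0]; acc = 7; val = 0; [i=-2]; val = 0; [i=-1]; val = 0; [i=0]; val = 0; acc = 3; return 0 | g: tmp = 3; ((b * tmp) == (b + a)) -> false; tot = 0; a = 15; acc = 0; [i=3]; acc = 0; acc = 3; [i=4]; acc = 3; acc = 7; val = 0; [i=-2]; val = 0; [i=-1]; val = 0; [i=0]; val = 0; acc = 3; return 0 — matching result 0.
An exhaustive pass over the 35 declared inputs shows identical outputs.
verdict: equivalent


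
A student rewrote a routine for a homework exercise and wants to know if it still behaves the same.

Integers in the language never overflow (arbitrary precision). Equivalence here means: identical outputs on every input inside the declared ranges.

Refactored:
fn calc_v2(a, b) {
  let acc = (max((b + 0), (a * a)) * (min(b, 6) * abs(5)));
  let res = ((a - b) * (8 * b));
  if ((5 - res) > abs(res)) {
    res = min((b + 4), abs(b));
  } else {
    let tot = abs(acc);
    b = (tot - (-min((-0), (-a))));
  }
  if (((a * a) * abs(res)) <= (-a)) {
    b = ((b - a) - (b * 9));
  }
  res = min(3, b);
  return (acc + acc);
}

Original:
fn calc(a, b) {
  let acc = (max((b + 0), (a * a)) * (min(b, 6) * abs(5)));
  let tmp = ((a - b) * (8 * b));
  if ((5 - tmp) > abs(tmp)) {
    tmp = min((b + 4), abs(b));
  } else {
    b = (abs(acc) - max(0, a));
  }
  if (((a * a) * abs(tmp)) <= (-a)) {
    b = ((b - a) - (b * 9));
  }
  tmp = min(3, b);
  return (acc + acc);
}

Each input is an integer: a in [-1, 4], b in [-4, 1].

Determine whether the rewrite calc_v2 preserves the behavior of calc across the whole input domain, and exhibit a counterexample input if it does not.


The two are interchangeable: min/max/abs usage differs, and statement counts differ, and local variable names differ, and every declared input agrees.
One worked example (a=3, b=-4) — calc: acc := -180 | tmp := -224 | ((5 - tmp) > abs(tmp)): true | tmp := 0 | (((a * a) * abs(tmp)) <= (-a)): false | tmp := -4 | result -360; calc_v2: acc := -180 | res := -224 | ((5 - res) > abs(res)): true | res := 0 | (((a * a) * abs(res)) <= (-a)): false | res := -4 | result -360; agreement on -360.
Across all 36 domain points the two functions coincide.
verdict: equivalent


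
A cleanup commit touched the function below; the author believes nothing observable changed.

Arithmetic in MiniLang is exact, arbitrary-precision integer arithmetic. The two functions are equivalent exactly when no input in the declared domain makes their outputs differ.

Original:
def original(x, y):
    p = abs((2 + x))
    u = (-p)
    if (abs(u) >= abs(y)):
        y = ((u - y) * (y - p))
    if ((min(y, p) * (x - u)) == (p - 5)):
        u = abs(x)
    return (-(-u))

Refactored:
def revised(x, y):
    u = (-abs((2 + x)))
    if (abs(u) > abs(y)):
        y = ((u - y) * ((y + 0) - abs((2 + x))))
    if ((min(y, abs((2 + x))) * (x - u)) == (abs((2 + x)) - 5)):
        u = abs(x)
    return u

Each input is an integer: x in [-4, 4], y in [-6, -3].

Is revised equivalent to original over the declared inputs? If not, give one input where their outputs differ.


Evaluate both at x=3, y=-5.
original: p := 5 | u := -5 | (abs(u) >= abs(y)): true | y := 0 | ((min(y, p) * (x - u)) == (p - 5)): true | u := 3 | result 3
revised: u := -5 | (abs(u) > abs(y)): false | ((min(y, abs((2 + x))) * (x - u)) == (abs((2 + x)) - 5)): false | result -5
3 vs -5 — the two versions disagree here.
verdict: not equivalent; witness: x=3, y=-5


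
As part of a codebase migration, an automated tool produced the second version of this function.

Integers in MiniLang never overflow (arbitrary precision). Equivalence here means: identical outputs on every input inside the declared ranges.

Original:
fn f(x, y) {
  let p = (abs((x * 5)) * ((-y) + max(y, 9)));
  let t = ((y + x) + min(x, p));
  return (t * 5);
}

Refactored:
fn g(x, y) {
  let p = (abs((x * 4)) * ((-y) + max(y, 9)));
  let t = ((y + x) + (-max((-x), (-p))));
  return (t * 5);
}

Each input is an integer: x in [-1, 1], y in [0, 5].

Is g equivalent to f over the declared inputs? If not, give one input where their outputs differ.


The one real change (`5` became `4`) has no effect anywhere in the declared ranges.
Tracing x=-1, y=0: f: p := 45 | t := -2 | result -10 | g: p := 36 | t := -2 | result -10 — matching result -10.
An exhaustive pass over the 18 declared inputs shows identical outputs.
verdict: equivalent


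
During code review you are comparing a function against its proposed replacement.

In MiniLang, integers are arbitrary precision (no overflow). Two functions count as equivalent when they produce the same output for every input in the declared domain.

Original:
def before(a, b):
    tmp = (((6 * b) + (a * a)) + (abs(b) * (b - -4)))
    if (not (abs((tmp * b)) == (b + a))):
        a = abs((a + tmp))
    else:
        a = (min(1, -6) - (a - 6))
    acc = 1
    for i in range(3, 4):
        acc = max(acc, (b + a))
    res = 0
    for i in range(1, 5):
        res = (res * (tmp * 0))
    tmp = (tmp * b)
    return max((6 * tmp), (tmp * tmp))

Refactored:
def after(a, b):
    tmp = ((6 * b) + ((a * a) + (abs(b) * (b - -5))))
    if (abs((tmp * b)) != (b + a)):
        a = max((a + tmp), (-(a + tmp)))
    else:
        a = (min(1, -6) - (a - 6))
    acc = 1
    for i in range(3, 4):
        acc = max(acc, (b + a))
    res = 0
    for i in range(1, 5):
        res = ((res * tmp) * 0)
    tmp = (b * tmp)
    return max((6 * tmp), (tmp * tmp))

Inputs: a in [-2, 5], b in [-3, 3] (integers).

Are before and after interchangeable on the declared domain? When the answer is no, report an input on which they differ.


There is a counterexample at a=-2, b=-3: 1089 on one side, 576 on the other.
before: tmp=-11, then (not (abs((tmp * b)) == (b + a))) is true, then a=13, then acc=1, then (i=3), then acc=10, then res=0, then (i=1), then res=0, then (i=2), then res=0, then (i=3), then res=0, then (i=4), then res=0, then tmp=33, then returns 1089
after: tmp=-8, then (abs((tmp * b)) != (b + a)) is true, then a=10, then acc=1, then (i=3), then acc=7, then res=0, then (i=1), then res=0, then (i=2), then res=0, then (i=3), then res=0, then (i=4), then res=0, then tmp=24, then returns 576
verdict: not equivalent; witness: a=-2, b=-3


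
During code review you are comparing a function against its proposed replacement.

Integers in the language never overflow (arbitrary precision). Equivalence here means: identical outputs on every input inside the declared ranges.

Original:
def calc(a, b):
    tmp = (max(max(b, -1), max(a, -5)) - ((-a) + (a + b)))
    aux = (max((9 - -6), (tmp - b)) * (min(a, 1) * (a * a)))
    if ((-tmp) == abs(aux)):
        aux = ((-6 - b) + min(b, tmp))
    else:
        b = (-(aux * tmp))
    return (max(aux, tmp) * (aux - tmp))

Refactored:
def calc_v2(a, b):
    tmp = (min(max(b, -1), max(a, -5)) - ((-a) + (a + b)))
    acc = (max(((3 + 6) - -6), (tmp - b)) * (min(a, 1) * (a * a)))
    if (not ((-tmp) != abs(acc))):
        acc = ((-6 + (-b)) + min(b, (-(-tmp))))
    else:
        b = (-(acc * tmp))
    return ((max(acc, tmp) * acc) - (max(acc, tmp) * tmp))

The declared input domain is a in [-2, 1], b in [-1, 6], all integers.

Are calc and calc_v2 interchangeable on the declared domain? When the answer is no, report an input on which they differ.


On input a=-2, b=-1, calc returns 0 while calc_v2 returns 119.
verdict: not equivalent; witness: a=-2, b=-1


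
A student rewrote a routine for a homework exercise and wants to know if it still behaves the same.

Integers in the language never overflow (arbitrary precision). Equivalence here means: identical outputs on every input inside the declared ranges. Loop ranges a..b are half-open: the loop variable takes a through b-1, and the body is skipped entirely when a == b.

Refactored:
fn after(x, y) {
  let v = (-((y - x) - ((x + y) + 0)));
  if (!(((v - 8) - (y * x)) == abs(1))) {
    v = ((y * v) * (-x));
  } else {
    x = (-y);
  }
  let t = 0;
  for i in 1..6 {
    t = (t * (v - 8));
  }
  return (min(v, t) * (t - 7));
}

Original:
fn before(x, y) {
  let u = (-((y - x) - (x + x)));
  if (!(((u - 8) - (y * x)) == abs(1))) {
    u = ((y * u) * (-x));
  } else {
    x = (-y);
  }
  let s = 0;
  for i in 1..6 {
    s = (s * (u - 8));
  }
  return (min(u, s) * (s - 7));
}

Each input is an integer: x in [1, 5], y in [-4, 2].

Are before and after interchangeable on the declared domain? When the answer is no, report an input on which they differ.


x=1, y=2 yields 14 from before but 28 from after.
verdict: not equivalent; witness: x=1, y=2


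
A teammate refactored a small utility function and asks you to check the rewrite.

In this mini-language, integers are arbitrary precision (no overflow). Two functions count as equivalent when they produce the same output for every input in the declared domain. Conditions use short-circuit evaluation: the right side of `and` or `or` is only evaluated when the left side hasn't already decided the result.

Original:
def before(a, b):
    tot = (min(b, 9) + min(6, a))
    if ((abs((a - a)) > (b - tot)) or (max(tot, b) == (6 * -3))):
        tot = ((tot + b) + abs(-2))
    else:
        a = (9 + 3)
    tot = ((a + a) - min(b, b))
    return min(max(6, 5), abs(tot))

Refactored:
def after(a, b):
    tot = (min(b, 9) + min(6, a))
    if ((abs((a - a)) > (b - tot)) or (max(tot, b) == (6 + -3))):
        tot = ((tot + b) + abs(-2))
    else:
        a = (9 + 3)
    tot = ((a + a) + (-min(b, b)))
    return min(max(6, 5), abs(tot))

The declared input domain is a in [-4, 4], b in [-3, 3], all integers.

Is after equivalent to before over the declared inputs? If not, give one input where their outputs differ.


The rewrite breaks on a=-1, b=3, where the results are 6 and 5.
before: tot := 2 | ((abs((a - a)) > (b - tot)) or (max(tot, b) == (6 * -3))): false | a := 12 | tot := 21 | result 6
after: tot := 2 | ((abs((a - a)) > (b - tot)) or (max(tot, b) == (6 + -3))): true | tot := 7 | tot := -5 | result 5
verdict: not equivalent; witness: a=-1, b=3


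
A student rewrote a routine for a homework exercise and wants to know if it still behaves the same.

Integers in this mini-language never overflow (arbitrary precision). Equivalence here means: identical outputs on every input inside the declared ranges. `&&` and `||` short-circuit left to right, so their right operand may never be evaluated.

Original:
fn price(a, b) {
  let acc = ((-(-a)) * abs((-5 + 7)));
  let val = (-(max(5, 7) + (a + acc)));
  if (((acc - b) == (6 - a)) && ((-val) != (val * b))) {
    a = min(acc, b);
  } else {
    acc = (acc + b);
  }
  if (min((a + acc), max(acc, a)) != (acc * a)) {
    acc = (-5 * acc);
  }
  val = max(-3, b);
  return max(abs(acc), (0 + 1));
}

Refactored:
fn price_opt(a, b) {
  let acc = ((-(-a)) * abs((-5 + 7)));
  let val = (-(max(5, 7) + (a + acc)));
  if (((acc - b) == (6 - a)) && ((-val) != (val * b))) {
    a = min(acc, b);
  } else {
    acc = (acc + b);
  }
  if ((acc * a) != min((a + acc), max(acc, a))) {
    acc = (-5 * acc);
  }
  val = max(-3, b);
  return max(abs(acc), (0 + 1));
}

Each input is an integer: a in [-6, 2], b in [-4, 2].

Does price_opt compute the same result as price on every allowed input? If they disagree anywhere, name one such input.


This is a faithful refactor — same computation, different form, but the computed results match everywhere.
As a probe, take a=-1, b=-1: price runs acc = -2; val = -4; (((acc - b) == (6 - a)) && ((-val) != (val * b))) -> false; acc = -3; (min((a + acc), max(acc, a)) != (acc * a)) -> true; acc = 15; val = -1; return 15; price_opt runs acc = -2; val = -4; (((acc - b) == (6 - a)) && ((-val) != (val * b))) -> false; acc = -3; ((acc * a) != min((a + acc), max(acc, a))) -> true; acc = 15; val = -1; return 15; both end at 15.
Every one of the 63 inputs gives matching results.
verdict: equivalent


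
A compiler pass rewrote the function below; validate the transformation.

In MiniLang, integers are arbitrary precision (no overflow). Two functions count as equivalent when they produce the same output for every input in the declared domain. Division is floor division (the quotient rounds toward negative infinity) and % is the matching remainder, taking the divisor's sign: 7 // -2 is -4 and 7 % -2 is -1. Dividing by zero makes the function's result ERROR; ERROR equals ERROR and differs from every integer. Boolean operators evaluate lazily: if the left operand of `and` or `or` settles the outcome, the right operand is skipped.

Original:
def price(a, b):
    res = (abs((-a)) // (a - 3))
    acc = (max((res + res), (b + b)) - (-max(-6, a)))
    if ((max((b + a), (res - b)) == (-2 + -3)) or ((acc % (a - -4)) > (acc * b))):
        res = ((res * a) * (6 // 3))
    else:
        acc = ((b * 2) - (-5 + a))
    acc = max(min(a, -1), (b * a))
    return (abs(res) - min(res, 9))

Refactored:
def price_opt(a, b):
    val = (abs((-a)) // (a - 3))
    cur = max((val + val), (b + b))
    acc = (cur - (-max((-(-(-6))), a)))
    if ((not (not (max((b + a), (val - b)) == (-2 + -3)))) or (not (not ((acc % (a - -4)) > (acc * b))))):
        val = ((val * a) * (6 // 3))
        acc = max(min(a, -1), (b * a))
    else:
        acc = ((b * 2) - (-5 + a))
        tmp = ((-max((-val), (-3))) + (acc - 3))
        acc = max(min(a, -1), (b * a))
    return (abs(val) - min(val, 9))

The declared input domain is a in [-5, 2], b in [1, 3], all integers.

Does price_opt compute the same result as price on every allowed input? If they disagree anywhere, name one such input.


Reading the diff, among the changes: min/max/abs usage differs, arithmetic usage differs, constant usage differs, local variable names differ, statement counts differ, boolean connective usage differs.
As a probe, take a=-2, b=3: price runs res becomes -1; next acc becomes 4; next ((max((b + a), (res - b)) == (-2 + -3)) or ((acc % (a - -4)) > (acc * b))) evaluates to false; next acc becomes 13; next acc becomes -2; next final value 2; price_opt runs val becomes -1; next cur becomes 6; next acc becomes 4; next ((not (not (max((b + a), (val - b)) == (-2 + -3)))) or (not (not ((acc % (a - -4)) > (acc * b))))) evaluates to false; next acc becomes 13; next tmp becomes 9; next acc becomes -2; next final value 2; both end at 2.
Every one of the 24 inputs gives matching results.
verdict: equivalent


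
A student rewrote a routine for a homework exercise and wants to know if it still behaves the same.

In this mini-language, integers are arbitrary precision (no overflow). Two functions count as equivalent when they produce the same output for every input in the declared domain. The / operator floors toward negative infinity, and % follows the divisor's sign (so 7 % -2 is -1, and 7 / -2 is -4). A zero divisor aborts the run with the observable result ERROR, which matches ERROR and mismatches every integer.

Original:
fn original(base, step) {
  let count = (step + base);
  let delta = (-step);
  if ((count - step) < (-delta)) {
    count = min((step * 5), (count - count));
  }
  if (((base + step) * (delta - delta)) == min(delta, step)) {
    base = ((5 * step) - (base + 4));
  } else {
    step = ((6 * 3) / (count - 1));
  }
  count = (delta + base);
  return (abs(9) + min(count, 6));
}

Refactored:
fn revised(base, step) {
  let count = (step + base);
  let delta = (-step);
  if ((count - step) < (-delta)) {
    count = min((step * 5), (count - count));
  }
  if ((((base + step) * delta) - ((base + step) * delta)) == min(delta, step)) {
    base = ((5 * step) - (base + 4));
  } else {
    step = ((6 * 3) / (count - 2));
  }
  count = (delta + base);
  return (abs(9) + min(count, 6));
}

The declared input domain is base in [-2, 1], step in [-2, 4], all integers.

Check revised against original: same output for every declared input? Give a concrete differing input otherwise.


Take base=1, step=1.
original: count = 2; delta = -1; ((count - step) < (-delta)) -> false; (((base + step) * (delta - delta)) == min(delta, step)) -> false; step = 18; count = 0; return 9
revised: count = 2; delta = -1; ((count - step) < (-delta)) -> false; ((((base + step) * delta) - ((base + step) * delta)) == min(delta, step)) -> false; division by zero -> ERROR
9 and ERROR differ, so these are not the same function on this domain.
verdict: not equivalent; witness: base=1, step=1


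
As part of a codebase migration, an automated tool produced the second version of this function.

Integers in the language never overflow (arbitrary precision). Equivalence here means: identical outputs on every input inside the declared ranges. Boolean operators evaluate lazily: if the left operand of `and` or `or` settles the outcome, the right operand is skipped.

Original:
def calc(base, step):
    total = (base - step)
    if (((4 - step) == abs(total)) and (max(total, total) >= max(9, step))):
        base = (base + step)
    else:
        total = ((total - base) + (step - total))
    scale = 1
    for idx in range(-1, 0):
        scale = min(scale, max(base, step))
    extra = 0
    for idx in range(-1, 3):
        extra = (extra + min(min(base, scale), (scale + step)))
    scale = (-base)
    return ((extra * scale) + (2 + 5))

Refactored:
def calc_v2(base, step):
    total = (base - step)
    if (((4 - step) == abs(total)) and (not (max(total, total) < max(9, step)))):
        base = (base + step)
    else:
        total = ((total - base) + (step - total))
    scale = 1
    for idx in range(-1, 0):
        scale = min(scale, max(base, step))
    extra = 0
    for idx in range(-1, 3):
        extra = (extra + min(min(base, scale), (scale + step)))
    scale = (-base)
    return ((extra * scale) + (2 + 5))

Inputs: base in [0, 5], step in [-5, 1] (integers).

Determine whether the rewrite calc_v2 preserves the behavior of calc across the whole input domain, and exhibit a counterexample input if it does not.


Differences: comparison usage differs; also boolean connective usage differs — yet all 42 inputs agree.
verdict: equivalent
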